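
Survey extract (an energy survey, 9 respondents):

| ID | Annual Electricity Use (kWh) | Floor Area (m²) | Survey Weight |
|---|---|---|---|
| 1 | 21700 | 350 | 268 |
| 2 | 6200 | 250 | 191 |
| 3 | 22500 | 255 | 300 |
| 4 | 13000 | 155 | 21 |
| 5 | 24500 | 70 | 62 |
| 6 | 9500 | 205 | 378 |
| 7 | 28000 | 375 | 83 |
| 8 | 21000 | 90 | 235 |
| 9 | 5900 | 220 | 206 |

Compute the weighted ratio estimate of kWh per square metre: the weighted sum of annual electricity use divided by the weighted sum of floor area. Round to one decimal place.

68.9

Σ wᵢ·y = 21700×268 + 6200×191 + 22500×300 + 13000×21 + 24500×62 + 9500×378 + 28000×83 + 21000×235 + 5900×206
  = 5815600 + 1184200 + 6750000 + 273000 + 1519000 + 3591000 + 2324000 + 4935000 + 1215400 = 27607200
Σ wᵢ·x = 350×268 + 250×191 + 255×300 + 155×21 + 70×62 + 205×378 + 375×83 + 90×235 + 220×206
  = 93800 + 47750 + 76500 + 3255 + 4340 + 77490 + 31125 + 21150 + 45320 = 400730
Ratio = 27607200 / 400730 = 68.892272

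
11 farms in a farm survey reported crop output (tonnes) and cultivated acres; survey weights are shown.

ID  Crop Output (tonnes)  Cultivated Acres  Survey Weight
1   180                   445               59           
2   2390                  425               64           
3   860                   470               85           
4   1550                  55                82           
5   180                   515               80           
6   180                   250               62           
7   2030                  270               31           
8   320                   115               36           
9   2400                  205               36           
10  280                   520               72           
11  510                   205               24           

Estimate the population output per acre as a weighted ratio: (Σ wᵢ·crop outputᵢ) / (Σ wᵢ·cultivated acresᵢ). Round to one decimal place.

Σ wᵢ·y = 582590
Σ wᵢ·x = 445×59 + 425×64 + 470×85 + 55×82 + 515×80 + 250×62 + 270×31 + 115×36 + 205×36 + 520×72 + 205×24
  = 216865
Ratio = 582590 / 216865 = 2.6864178

2.7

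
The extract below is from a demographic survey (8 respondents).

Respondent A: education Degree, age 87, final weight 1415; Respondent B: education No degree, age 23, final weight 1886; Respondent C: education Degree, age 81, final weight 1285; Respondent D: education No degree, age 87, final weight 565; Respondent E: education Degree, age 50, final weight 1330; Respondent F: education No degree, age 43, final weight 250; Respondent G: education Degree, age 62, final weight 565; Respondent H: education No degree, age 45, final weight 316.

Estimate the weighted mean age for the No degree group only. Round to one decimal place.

No degree rows: B, D, F, H
Weighted sum = 23×1886 + 87×565 + 43×250 + 45×316
  = 43378 + 49155 + 10750 + 14220 = 117503
Sum of weights = 1886 + 565 + 250 + 316 = 3017
Weighted mean = 117503 / 3017 = 38.946967

38.9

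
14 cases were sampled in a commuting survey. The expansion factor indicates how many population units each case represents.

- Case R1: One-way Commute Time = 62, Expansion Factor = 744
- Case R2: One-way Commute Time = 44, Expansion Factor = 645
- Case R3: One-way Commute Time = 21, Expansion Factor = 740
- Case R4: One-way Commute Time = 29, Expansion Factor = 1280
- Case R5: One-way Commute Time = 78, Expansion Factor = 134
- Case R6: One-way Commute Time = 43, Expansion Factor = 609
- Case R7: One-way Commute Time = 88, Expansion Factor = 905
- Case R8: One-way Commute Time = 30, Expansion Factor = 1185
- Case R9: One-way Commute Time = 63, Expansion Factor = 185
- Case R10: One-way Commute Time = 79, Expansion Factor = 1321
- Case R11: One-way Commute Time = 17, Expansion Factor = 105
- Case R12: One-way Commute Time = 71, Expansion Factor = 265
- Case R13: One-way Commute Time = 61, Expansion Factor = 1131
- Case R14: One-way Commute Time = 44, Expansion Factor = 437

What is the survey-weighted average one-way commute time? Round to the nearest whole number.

52

Weighted sum = 503830
Sum of weights = 9686
Weighted mean = 503830 / 9686 = 52.016312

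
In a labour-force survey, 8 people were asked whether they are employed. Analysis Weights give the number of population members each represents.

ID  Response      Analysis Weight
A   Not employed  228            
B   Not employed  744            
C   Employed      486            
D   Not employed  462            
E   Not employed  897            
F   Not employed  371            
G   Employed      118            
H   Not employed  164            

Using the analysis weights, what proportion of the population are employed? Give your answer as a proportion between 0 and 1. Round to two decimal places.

0.17

Sum of weights for 'Employed' = 486 + 118 = 604
Total weight = 228 + 744 + 486 + 462 + 897 + 371 + 118 + 164 = 3470
Weighted proportion = 604 / 3470 = 0.1740634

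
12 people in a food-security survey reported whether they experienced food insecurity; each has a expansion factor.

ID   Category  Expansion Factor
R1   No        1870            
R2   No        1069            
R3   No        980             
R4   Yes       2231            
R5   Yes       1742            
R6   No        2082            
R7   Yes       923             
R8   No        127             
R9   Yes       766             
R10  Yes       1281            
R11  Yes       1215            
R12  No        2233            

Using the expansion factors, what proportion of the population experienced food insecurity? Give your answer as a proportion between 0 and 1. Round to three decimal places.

Sum of weights for 'Yes' = 2231 + 1742 + 923 + 766 + 1281 + 1215 = 8158
Total weight = 16519
Weighted proportion = 8158 / 16519 = 0.49385556

0.494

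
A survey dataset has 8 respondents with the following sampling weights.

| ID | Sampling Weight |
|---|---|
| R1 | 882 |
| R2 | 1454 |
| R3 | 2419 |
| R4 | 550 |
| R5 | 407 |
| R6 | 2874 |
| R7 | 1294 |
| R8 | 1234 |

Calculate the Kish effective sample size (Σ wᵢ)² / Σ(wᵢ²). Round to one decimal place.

Σ wᵢ = 882 + 1454 + 2419 + 550 + 407 + 2874 + 1294 + 1234 = 11114
Σ wᵢ² = 777924 + 2114116 + 5851561 + 302500 + 165649 + 8259876 + 1674436 + 1522756 = 20668818
n_eff = 11114² / 20668818 = 123520996 / 20668818 = 5.9762003

6.0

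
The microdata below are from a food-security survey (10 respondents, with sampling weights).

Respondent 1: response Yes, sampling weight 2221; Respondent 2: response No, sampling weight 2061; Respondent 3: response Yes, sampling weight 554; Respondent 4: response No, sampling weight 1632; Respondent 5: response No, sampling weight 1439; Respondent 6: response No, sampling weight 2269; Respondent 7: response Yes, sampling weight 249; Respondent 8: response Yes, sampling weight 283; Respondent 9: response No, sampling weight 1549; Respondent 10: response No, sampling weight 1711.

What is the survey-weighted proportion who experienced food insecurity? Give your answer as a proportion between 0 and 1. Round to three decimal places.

0.237

Sum of weights for 'Yes' = 2221 + 554 + 249 + 283 = 3307
Total weight = 2221 + 2061 + 554 + 1632 + 1439 + 2269 + 249 + 283 + 1549 + 1711 = 13968
Weighted proportion = 3307 / 13968 = 0.23675544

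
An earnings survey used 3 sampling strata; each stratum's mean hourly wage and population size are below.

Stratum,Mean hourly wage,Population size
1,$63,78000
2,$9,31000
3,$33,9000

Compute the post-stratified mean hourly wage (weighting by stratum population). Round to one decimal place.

Σ Nₕ·x̄ₕ = 63×78000 + 9×31000 + 33×9000
  = 5490000
Σ Nₕ = 118000
Overall mean = 5490000 / 118000 = 46.525424

46.5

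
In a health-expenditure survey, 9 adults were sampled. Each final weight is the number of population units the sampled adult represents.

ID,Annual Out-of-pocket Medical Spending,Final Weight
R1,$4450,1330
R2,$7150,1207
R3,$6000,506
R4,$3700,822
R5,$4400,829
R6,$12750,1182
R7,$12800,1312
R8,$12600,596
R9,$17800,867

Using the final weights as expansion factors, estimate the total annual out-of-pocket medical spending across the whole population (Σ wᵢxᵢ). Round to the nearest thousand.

79080000

Weighted total = 4450×1330 + 7150×1207 + 6000×506 + 3700×822 + 4400×829 + 12750×1182 + 12800×1312 + 12600×596 + 17800×867
  = 5918500 + 8630050 + 3036000 + 3041400 + 3647600 + 15070500 + 16793600 + 7509600 + 15432600 = 79079850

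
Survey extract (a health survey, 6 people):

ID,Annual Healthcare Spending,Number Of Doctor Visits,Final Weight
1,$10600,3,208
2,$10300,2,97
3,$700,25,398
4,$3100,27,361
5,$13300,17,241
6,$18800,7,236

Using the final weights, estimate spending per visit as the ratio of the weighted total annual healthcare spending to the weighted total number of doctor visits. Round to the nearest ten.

Σ wᵢ·y = 10600×208 + 10300×97 + 700×398 + 3100×361 + 13300×241 + 18800×236
  = 2204800 + 999100 + 278600 + 1119100 + 3205300 + 4436800 = 12243700
Σ wᵢ·x = 3×208 + 2×97 + 25×398 + 27×361 + 17×241 + 7×236
  = 624 + 194 + 9950 + 9747 + 4097 + 1652 = 26264
Ratio = 12243700 / 26264 = 466.17804

470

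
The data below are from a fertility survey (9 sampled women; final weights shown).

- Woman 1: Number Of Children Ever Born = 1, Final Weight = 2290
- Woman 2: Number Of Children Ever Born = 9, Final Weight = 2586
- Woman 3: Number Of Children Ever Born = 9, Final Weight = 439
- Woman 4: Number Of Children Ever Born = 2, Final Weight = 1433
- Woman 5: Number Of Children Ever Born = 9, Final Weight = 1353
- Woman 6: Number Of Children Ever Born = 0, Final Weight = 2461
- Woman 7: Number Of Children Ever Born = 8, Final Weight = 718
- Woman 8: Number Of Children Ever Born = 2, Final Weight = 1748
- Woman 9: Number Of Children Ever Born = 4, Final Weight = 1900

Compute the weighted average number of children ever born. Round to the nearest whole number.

Weighted sum = 1×2290 + 9×2586 + 9×439 + 2×1433 + 9×1353 + 0×2461 + 8×718 + 2×1748 + 4×1900
  = 2290 + 23274 + 3951 + 2866 + 12177 + 0 + 5744 + 3496 + 7600 = 61398
Sum of weights = 14928
Weighted mean = 61398 / 14928 = 4.1129421

4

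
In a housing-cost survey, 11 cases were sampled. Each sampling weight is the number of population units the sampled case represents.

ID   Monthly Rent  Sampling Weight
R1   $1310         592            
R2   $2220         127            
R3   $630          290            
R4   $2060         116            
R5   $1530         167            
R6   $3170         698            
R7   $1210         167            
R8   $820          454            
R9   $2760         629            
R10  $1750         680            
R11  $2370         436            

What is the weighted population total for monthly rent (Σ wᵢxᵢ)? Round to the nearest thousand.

8481000

Weighted total = 1310×592 + 2220×127 + 630×290 + 2060×116 + 1530×167 + 3170×698 + 1210×167 + 820×454 + 2760×629 + 1750×680 + 2370×436
  = 775520 + 281940 + 182700 + 238960 + 255510 + 2212660 + 202070 + 372280 + 1736040 + 1190000 + 1033320 = 8481000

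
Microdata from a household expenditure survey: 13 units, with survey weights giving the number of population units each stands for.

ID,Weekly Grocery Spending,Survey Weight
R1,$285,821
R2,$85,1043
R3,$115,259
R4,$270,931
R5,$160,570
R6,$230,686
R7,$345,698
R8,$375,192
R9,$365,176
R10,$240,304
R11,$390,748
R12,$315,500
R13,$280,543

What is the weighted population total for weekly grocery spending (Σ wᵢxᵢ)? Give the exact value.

1904045

Weighted total = 1904045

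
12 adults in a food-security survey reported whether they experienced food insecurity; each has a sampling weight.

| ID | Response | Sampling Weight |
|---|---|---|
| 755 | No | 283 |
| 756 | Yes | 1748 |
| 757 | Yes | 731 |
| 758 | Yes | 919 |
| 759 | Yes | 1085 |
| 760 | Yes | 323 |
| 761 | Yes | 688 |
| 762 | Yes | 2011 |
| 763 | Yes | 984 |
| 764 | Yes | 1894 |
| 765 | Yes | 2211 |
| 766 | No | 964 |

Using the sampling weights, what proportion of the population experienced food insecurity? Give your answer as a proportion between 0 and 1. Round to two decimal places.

Sum of weights for 'Yes' = 1748 + 731 + 919 + 1085 + 323 + 688 + 2011 + 984 + 1894 + 2211 = 12594
Total weight = 283 + 1748 + 731 + 919 + 1085 + 323 + 688 + 2011 + 984 + 1894 + 2211 + 964 = 13841
Weighted proportion = 12594 / 13841 = 0.90990535

0.91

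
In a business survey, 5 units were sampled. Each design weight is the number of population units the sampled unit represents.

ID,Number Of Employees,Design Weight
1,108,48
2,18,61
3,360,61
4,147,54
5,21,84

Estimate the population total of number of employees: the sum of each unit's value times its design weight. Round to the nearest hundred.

Weighted total = 108×48 + 18×61 + 360×61 + 147×54 + 21×84
  = 5184 + 1098 + 21960 + 7938 + 1764 = 37944

37900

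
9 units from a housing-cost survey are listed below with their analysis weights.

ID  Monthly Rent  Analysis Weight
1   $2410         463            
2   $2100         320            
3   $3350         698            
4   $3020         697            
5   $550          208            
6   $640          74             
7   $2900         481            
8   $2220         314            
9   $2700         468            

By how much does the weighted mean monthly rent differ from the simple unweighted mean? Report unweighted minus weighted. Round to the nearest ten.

Unweighted sum = 19890
Unweighted mean = 19890 / 9 = 2210
Weighted sum = 2410×463 + 2100×320 + 3350×698 + 3020×697 + 550×208 + 640×74 + 2900×481 + 2220×314 + 2700×468
  = 9748410
Sum of weights = 463 + 320 + 698 + 697 + 208 + 74 + 481 + 314 + 468 = 3723
Weighted mean = 9748410 / 3723 = 2618.4287
Difference (unweighted minus weighted) = -408.42869

-410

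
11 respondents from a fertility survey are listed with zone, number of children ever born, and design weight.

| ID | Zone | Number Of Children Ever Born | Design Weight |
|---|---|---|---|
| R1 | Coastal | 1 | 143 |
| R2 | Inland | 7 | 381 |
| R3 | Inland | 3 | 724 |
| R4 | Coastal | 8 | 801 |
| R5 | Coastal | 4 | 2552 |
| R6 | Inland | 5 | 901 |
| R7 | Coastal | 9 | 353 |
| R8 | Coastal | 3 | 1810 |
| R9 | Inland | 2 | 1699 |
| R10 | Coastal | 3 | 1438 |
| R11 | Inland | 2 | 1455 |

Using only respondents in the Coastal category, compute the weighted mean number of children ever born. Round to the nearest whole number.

Coastal rows: R1, R4, R5, R7, R8, R10
Weighted sum = 1×143 + 8×801 + 4×2552 + 9×353 + 3×1810 + 3×1438
  = 143 + 6408 + 10208 + 3177 + 5430 + 4314 = 29680
Sum of weights = 143 + 801 + 2552 + 353 + 1810 + 1438 = 7097
Weighted mean = 29680 / 7097 = 4.1820488

4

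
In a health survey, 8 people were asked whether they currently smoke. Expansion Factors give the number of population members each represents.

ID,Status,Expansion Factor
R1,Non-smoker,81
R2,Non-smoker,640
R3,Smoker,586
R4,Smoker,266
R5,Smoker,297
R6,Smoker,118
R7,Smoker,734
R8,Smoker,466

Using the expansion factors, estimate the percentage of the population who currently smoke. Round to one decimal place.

77.4

Sum of weights for 'Smoker' = 586 + 266 + 297 + 118 + 734 + 466 = 2467
Total weight = 81 + 640 + 586 + 266 + 297 + 118 + 734 + 466 = 3188
Weighted proportion = 2467 / 3188 = 0.7738394 → 77.38394%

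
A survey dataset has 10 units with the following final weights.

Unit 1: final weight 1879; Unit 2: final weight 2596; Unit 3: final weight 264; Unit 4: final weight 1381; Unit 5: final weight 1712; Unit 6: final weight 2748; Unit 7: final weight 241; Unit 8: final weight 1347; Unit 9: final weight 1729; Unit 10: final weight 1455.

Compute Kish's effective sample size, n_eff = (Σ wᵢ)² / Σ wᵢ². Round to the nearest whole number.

8

Σ wᵢ = 15352
Σ wᵢ² = 3530641 + 6739216 + 69696 + 1907161 + 2930944 + 7551504 + 58081 + 1814409 + 2989441 + 2117025 = 29708118
n_eff = 15352² / 29708118 = 235683904 / 29708118 = 7.9333165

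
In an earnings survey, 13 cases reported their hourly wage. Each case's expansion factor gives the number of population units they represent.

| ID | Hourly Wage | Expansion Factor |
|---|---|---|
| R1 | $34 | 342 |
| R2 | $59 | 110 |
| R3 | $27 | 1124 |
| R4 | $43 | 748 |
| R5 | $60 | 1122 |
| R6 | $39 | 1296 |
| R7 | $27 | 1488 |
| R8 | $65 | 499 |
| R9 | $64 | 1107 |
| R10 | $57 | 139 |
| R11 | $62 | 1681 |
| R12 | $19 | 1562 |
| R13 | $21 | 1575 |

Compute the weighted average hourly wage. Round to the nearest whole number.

Weighted sum = 516851
Sum of weights = 12793
Weighted mean = 516851 / 12793 = 40.401079

40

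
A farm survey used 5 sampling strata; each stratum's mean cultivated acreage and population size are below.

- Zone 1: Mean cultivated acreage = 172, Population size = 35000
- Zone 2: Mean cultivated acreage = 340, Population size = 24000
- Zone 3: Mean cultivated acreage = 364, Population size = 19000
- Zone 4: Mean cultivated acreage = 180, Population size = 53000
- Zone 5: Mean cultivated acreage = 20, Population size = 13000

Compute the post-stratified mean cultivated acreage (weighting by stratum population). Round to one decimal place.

Σ Nₕ·x̄ₕ = 172×35000 + 340×24000 + 364×19000 + 180×53000 + 20×13000
  = 6020000 + 8160000 + 6916000 + 9540000 + 260000 = 30896000
Σ Nₕ = 35000 + 24000 + 19000 + 53000 + 13000 = 144000
Overall mean = 30896000 / 144000 = 214.55556

214.6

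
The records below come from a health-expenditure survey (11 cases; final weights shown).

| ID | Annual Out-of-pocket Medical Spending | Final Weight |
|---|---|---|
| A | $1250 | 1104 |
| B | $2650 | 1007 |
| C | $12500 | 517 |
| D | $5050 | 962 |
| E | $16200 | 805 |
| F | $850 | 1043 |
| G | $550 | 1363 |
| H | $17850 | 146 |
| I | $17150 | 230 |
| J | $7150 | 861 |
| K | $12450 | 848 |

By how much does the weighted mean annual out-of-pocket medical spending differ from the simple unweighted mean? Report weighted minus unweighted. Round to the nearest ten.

Unweighted sum = 1250 + 2650 + 12500 + 5050 + 16200 + 850 + 550 + 17850 + 17150 + 7150 + 12450 = 93650
Unweighted mean = 93650 / 11 = 8513.6364
Weighted sum = 1250×1104 + 2650×1007 + 12500×517 + 5050×962 + 16200×805 + 850×1043 + 550×1363 + 17850×146 + 17150×230 + 7150×861 + 12450×848
  = 1380000 + 2668550 + 6462500 + 4858100 + 13041000 + 886550 + 749650 + 2606100 + 3944500 + 6156150 + 10557600 = 53310700
Sum of weights = 8886
Weighted mean = 53310700 / 8886 = 5999.4036
Difference (weighted minus unweighted) = -2514.2328

-2510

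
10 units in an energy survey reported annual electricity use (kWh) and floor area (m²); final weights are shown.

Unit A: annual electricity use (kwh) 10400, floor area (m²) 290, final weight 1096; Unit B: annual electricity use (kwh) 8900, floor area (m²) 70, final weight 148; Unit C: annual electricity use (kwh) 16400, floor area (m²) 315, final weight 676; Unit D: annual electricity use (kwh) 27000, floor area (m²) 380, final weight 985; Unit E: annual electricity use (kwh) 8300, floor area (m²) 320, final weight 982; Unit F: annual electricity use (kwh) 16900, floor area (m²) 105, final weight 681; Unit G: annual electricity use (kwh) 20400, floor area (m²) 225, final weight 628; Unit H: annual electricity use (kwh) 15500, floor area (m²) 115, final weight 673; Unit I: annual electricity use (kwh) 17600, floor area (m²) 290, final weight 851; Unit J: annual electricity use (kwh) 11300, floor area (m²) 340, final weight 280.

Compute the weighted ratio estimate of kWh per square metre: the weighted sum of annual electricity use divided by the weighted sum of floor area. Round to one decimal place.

59.9

Σ wᵢ·y = 111440800
Σ wᵢ·x = 290×1096 + 70×148 + 315×676 + 380×985 + 320×982 + 105×681 + 225×628 + 115×673 + 290×851 + 340×280
  = 317840 + 10360 + 212940 + 374300 + 314240 + 71505 + 141300 + 77395 + 246790 + 95200 = 1861870
Ratio = 111440800 / 1861870 = 59.854233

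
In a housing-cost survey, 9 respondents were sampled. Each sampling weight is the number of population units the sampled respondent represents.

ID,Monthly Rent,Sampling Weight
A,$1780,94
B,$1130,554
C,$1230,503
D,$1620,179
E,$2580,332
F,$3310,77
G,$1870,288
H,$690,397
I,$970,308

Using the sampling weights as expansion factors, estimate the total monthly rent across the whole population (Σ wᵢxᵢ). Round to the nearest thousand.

3925000

Weighted total = 1780×94 + 1130×554 + 1230×503 + 1620×179 + 2580×332 + 3310×77 + 1870×288 + 690×397 + 970×308
  = 167320 + 626020 + 618690 + 289980 + 856560 + 254870 + 538560 + 273930 + 298760 = 3924690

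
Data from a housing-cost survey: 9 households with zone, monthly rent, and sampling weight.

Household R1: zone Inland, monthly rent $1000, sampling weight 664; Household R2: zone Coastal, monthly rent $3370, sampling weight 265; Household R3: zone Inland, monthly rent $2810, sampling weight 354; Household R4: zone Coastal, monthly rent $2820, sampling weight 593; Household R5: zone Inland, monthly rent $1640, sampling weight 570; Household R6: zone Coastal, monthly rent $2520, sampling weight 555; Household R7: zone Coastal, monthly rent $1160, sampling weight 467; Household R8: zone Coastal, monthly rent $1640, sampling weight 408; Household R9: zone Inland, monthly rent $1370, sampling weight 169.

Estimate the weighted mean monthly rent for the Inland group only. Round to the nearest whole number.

1608

Inland rows: R1, R3, R5, R9
Weighted sum = 1000×664 + 2810×354 + 1640×570 + 1370×169
  = 2825070
Sum of weights = 1757
Weighted mean = 2825070 / 1757 = 1607.8941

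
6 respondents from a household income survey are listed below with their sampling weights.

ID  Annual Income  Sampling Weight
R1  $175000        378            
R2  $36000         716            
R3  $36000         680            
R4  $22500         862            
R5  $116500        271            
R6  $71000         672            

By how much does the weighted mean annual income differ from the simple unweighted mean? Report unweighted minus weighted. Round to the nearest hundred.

Unweighted sum = 175000 + 36000 + 36000 + 22500 + 116500 + 71000 = 457000
Unweighted mean = 457000 / 6 = 76166.667
Weighted sum = 175000×378 + 36000×716 + 36000×680 + 22500×862 + 116500×271 + 71000×672
  = 66150000 + 25776000 + 24480000 + 19395000 + 31571500 + 47712000 = 215084500
Sum of weights = 3579
Weighted mean = 215084500 / 3579 = 60096.256
Difference (unweighted minus weighted) = 16070.411

16100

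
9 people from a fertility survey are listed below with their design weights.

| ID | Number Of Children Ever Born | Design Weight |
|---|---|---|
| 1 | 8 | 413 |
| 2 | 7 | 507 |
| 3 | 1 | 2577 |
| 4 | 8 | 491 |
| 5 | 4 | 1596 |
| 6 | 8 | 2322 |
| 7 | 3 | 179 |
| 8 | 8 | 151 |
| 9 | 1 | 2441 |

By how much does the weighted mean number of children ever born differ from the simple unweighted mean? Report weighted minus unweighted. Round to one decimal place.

-1.4

Unweighted sum = 8 + 7 + 1 + 8 + 4 + 8 + 3 + 8 + 1 = 48
Unweighted mean = 48 / 9 = 5.3333333
Weighted sum = 42504
Sum of weights = 413 + 507 + 2577 + 491 + 1596 + 2322 + 179 + 151 + 2441 = 10677
Weighted mean = 42504 / 10677 = 3.9808935
Difference (weighted minus unweighted) = -1.3524398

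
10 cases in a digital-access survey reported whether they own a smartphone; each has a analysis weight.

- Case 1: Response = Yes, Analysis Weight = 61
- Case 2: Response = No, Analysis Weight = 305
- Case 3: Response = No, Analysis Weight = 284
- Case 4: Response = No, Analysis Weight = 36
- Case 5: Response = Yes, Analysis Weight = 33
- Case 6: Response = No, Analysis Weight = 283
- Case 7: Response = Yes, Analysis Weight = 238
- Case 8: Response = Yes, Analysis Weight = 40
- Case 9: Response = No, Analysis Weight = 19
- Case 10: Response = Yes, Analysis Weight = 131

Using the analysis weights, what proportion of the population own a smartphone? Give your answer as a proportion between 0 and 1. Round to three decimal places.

Sum of weights for 'Yes' = 61 + 33 + 238 + 40 + 131 = 503
Total weight = 61 + 305 + 284 + 36 + 33 + 283 + 238 + 40 + 19 + 131 = 1430
Weighted proportion = 503 / 1430 = 0.35174825

0.352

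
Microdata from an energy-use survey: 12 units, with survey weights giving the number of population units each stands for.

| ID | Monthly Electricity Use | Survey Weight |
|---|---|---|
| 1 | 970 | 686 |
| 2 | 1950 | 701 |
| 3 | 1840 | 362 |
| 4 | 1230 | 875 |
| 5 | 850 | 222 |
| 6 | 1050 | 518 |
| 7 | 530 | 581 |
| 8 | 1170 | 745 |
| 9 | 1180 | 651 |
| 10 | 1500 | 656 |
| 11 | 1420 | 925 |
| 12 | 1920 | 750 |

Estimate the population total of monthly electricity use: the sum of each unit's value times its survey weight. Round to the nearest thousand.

10193000

Weighted total = 970×686 + 1950×701 + 1840×362 + 1230×875 + 850×222 + 1050×518 + 530×581 + 1170×745 + 1180×651 + 1500×656 + 1420×925 + 1920×750
  = 665420 + 1366950 + 666080 + 1076250 + 188700 + 543900 + 307930 + 871650 + 768180 + 984000 + 1313500 + 1440000 = 10192560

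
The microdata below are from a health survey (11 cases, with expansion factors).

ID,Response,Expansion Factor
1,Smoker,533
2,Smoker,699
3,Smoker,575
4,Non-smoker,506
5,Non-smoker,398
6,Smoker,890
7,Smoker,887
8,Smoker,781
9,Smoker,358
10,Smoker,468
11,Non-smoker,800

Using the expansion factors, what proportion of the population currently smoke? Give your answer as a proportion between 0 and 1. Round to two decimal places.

Sum of weights for 'Smoker' = 533 + 699 + 575 + 890 + 887 + 781 + 358 + 468 = 5191
Total weight = 533 + 699 + 575 + 506 + 398 + 890 + 887 + 781 + 358 + 468 + 800 = 6895
Weighted proportion = 5191 / 6895 = 0.75286439

0.75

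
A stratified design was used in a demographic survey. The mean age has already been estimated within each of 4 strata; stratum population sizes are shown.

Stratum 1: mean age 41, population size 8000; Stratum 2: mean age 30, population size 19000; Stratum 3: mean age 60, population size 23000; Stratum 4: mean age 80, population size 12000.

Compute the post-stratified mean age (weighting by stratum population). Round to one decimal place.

Σ Nₕ·x̄ₕ = 3238000
Σ Nₕ = 8000 + 19000 + 23000 + 12000 = 62000
Overall mean = 3238000 / 62000 = 52.225806

52.2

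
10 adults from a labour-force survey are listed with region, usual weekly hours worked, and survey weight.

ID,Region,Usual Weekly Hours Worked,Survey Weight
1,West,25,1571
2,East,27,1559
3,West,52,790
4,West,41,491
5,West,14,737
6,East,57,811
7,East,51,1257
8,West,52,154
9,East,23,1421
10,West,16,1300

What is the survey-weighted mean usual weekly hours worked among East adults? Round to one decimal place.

36.7

East rows: 2, 6, 7, 9
Weighted sum = 27×1559 + 57×811 + 51×1257 + 23×1421
  = 42093 + 46227 + 64107 + 32683 = 185110
Sum of weights = 1559 + 811 + 1257 + 1421 = 5048
Weighted mean = 185110 / 5048 = 36.669968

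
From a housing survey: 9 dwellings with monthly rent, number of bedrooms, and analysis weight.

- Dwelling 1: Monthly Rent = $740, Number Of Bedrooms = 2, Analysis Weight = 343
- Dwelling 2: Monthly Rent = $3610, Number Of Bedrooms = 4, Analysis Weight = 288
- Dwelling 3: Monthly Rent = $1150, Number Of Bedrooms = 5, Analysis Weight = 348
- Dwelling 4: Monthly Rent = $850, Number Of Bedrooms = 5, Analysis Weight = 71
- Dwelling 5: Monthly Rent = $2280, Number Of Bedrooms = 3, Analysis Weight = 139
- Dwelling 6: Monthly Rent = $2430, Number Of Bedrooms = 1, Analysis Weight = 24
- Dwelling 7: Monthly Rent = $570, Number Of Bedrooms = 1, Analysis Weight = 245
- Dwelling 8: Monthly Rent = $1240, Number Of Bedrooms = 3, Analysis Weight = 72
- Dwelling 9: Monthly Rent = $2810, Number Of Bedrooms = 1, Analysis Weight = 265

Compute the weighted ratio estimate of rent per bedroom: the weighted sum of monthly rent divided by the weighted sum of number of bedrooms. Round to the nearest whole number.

Σ wᵢ·y = 740×343 + 3610×288 + 1150×348 + 850×71 + 2280×139 + 2430×24 + 570×245 + 1240×72 + 2810×265
  = 253820 + 1039680 + 400200 + 60350 + 316920 + 58320 + 139650 + 89280 + 744650 = 3102870
Σ wᵢ·x = 5100
Ratio = 3102870 / 5100 = 608.40588

608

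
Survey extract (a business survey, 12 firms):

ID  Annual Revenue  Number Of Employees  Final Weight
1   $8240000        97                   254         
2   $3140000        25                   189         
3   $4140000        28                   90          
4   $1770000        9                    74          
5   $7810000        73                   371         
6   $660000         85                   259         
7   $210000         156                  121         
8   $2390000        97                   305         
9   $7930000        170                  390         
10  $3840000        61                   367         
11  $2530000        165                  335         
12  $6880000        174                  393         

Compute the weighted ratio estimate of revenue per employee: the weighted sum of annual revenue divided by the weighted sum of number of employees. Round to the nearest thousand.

Σ wᵢ·y = 8240000×254 + 3140000×189 + 4140000×90 + 1770000×74 + 7810000×371 + 660000×259 + 210000×121 + 2390000×305 + 7930000×390 + 3840000×367 + 2530000×335 + 6880000×393
  = 2092960000 + 593460000 + 372600000 + 130980000 + 2897510000 + 170940000 + 25410000 + 728950000 + 3092700000 + 1409280000 + 847550000 + 2703840000 = 15066180000
Σ wᵢ·x = 342452
Ratio = 15066180000 / 342452 = 43995.012

44000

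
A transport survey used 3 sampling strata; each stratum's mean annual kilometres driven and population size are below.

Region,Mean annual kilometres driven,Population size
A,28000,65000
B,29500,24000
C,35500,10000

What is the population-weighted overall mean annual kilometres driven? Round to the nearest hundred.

29100

Σ Nₕ·x̄ₕ = 28000×65000 + 29500×24000 + 35500×10000
  = 1820000000 + 708000000 + 355000000 = 2883000000
Σ Nₕ = 99000
Overall mean = 2883000000 / 99000 = 29121.212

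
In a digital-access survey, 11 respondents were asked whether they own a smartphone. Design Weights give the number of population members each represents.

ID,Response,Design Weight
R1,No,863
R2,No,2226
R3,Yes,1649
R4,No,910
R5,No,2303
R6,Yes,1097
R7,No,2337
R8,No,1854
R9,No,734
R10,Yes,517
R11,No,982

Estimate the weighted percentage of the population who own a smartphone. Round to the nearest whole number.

Sum of weights for 'Yes' = 1649 + 1097 + 517 = 3263
Total weight = 15472
Weighted proportion = 3263 / 15472 = 0.2108971 → 21.08971%

21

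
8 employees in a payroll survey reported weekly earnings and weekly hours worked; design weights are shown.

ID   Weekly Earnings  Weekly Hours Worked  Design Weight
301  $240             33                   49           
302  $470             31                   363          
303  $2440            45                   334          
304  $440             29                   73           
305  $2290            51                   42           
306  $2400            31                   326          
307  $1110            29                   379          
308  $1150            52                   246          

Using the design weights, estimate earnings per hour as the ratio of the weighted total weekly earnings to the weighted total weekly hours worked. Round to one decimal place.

Σ wᵢ·y = 240×49 + 470×363 + 2440×334 + 440×73 + 2290×42 + 2400×326 + 1110×379 + 1150×246
  = 2611620
Σ wᵢ·x = 33×49 + 31×363 + 45×334 + 29×73 + 51×42 + 31×326 + 29×379 + 52×246
  = 1617 + 11253 + 15030 + 2117 + 2142 + 10106 + 10991 + 12792 = 66048
Ratio = 2611620 / 66048 = 39.541243

39.5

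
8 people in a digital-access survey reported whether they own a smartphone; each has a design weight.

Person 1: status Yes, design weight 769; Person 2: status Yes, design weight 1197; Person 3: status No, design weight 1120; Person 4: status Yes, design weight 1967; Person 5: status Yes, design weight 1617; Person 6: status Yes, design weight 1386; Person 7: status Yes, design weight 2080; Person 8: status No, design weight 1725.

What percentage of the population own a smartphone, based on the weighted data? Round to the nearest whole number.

Sum of weights for 'Yes' = 769 + 1197 + 1967 + 1617 + 1386 + 2080 = 9016
Total weight = 769 + 1197 + 1120 + 1967 + 1617 + 1386 + 2080 + 1725 = 11861
Weighted proportion = 9016 / 11861 = 0.76013827 → 76.013827%

76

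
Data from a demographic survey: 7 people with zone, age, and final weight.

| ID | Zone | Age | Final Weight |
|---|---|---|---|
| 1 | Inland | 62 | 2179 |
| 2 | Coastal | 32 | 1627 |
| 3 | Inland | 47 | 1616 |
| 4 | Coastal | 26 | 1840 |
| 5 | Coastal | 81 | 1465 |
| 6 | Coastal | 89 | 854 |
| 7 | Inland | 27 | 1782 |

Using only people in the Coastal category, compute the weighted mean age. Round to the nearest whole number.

51

Coastal rows: 2, 4, 5, 6
Weighted sum = 32×1627 + 26×1840 + 81×1465 + 89×854
  = 52064 + 47840 + 118665 + 76006 = 294575
Sum of weights = 1627 + 1840 + 1465 + 854 = 5786
Weighted mean = 294575 / 5786 = 50.911683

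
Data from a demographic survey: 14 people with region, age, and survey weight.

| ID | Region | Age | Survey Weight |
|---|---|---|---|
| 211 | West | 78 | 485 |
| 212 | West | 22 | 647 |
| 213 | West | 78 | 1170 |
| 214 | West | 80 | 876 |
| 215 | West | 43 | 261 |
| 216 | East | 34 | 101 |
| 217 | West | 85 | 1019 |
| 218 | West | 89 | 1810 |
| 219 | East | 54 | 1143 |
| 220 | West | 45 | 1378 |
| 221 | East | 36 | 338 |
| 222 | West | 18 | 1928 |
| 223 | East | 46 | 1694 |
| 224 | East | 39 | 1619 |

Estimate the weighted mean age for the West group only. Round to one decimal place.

59.4

West rows: 211, 212, 213, 214, 215, 217, 218, 220, 222
Weighted sum = 78×485 + 22×647 + 78×1170 + 80×876 + 43×261 + 85×1019 + 89×1810 + 45×1378 + 18×1928
  = 569046
Sum of weights = 485 + 647 + 1170 + 876 + 261 + 1019 + 1810 + 1378 + 1928 = 9574
Weighted mean = 569046 / 9574 = 59.436599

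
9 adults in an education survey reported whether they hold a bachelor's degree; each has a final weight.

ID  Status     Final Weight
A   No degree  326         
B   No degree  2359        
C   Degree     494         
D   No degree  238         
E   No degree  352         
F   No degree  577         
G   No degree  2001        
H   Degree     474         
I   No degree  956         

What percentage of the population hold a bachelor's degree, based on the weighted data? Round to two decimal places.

Sum of weights for 'Degree' = 494 + 474 = 968
Total weight = 326 + 2359 + 494 + 238 + 352 + 577 + 2001 + 474 + 956 = 7777
Weighted proportion = 968 / 7777 = 0.12446959 → 12.446959%

12.45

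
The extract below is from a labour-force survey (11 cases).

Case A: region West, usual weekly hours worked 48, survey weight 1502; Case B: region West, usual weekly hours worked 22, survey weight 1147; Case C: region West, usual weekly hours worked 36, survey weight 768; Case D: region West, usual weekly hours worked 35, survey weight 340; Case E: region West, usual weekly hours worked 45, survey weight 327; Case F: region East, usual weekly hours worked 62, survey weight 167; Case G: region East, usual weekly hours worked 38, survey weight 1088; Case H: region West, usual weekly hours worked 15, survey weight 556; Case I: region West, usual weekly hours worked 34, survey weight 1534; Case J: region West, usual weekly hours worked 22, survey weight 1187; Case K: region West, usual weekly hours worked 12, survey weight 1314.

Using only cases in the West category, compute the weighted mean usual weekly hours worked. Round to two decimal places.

West rows: A, B, C, D, E, H, I, J, K
Weighted sum = 253971
Sum of weights = 1502 + 1147 + 768 + 340 + 327 + 556 + 1534 + 1187 + 1314 = 8675
Weighted mean = 253971 / 8675 = 29.276196

29.28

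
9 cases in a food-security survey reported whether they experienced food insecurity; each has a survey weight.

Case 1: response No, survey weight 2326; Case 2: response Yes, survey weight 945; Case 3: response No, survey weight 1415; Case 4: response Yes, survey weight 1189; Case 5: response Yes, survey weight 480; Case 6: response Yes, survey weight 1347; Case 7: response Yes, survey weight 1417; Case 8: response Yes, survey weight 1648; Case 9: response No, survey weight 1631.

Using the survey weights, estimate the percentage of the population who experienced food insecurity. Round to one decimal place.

Sum of weights for 'Yes' = 945 + 1189 + 480 + 1347 + 1417 + 1648 = 7026
Total weight = 2326 + 945 + 1415 + 1189 + 480 + 1347 + 1417 + 1648 + 1631 = 12398
Weighted proportion = 7026 / 12398 = 0.56670431 → 56.670431%

56.7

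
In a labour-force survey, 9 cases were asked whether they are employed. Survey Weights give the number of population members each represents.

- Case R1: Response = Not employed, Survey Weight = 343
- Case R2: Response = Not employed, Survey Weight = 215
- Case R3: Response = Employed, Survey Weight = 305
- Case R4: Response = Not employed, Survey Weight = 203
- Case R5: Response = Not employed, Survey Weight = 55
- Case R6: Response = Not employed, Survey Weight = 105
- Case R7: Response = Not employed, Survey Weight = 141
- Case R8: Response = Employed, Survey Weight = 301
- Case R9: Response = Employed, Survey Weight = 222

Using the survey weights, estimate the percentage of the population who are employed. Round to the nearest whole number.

Sum of weights for 'Employed' = 305 + 301 + 222 = 828
Total weight = 1890
Weighted proportion = 828 / 1890 = 0.43809524 → 43.809524%

44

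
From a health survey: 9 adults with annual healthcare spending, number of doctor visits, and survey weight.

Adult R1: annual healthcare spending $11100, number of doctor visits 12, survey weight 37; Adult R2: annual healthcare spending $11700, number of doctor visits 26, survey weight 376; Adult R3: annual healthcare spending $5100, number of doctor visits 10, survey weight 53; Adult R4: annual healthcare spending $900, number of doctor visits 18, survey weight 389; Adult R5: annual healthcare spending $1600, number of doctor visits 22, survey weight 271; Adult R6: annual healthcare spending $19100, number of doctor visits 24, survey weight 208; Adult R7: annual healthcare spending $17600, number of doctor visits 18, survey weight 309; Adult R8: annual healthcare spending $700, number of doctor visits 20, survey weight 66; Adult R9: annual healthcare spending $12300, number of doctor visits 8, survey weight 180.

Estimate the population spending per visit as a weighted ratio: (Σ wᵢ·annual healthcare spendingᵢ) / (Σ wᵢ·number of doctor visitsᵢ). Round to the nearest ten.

470

Σ wᵢ·y = 11100×37 + 11700×376 + 5100×53 + 900×389 + 1600×271 + 19100×208 + 17600×309 + 700×66 + 12300×180
  = 410700 + 4399200 + 270300 + 350100 + 433600 + 3972800 + 5438400 + 46200 + 2214000 = 17535300
Σ wᵢ·x = 37028
Ratio = 17535300 / 37028 = 473.56865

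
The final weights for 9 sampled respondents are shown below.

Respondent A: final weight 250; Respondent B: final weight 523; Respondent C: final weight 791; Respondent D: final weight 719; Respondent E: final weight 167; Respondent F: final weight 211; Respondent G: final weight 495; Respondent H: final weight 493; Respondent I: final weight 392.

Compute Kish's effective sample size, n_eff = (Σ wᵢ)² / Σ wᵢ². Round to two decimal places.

Σ wᵢ = 250 + 523 + 791 + 719 + 167 + 211 + 495 + 493 + 392 = 4041
Σ wᵢ² = 62500 + 273529 + 625681 + 516961 + 27889 + 44521 + 245025 + 243049 + 153664 = 2192819
n_eff = 4041² / 2192819 = 16329681 / 2192819 = 7.4468896

7.45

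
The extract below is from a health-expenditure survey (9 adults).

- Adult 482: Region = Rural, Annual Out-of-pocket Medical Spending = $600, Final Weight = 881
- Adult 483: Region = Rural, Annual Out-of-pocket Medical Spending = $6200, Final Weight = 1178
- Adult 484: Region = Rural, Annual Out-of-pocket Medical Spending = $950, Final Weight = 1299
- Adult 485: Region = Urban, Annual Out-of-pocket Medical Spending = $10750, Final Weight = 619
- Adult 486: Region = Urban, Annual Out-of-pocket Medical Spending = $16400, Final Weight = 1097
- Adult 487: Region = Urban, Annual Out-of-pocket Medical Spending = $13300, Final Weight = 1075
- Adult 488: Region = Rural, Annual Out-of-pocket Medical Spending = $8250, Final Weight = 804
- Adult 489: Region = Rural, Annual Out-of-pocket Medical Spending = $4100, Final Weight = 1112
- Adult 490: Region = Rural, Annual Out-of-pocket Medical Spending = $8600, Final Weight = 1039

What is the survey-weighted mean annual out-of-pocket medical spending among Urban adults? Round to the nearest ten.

13950

Urban rows: 485, 486, 487
Weighted sum = 10750×619 + 16400×1097 + 13300×1075
  = 6654250 + 17990800 + 14297500 = 38942550
Sum of weights = 619 + 1097 + 1075 = 2791
Weighted mean = 38942550 / 2791 = 13952.902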